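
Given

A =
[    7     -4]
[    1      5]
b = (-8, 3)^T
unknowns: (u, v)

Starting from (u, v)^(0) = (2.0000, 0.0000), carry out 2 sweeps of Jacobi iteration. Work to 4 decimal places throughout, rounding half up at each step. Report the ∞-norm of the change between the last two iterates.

Iteration 1:
  u = (-8 - (-4)·0.0000) / (7) = -1.1429
  v = (3 - (1)·2.0000) / (5) = 0.2000
Iteration 2:
  u = (-8 - (-4)·0.2000) / (7) = -1.0286
  v = (3 - (1)·-1.1429) / (5) = 0.8286
Change: (0.1143, 0.6286) → max |·| = 0.6286

0.6286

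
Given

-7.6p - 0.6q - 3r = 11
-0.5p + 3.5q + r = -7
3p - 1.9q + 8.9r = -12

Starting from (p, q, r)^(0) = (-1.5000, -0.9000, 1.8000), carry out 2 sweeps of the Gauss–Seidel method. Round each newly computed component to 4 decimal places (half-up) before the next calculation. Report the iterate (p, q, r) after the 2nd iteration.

Iteration 1:
  p = (11 - (-0.6)·-0.9000 - (-3)·1.8000) / (-7.6) = -2.0868
  q = (-7 - (-0.5)·-2.0868 - (1)·1.8000) / (3.5) = -2.8124
  r = (-12 - (3)·-2.0868 - (-1.9)·-2.8124) / (8.9) = -1.2453
Iteration 2:
  p = (11 - (-0.6)·-2.8124 - (-3)·-1.2453) / (-7.6) = -0.7338
  q = (-7 - (-0.5)·-0.7338 - (1)·-1.2453) / (3.5) = -1.7490
  r = (-12 - (3)·-0.7338 - (-1.9)·-1.7490) / (8.9) = -1.4743

(-0.7338, -1.7490, -1.4743)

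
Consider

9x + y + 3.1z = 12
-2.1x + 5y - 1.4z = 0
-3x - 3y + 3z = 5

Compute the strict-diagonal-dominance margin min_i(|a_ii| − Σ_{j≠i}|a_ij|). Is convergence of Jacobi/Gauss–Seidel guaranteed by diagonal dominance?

-3

row 1: |9| − (1+3.1) = 4.9
row 2: |5| − (2.1+1.4) = 1.5
row 3: |3| − (3+3) = -3
minimum over rows = -3 → not strictly diagonally dominant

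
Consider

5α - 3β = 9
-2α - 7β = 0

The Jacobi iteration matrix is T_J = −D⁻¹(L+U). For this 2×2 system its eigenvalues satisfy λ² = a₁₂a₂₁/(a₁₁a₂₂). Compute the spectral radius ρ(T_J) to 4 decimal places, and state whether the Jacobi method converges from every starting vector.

a₁₂a₂₁/(a₁₁a₂₂) = (-3)·(-2) / ((5)·(-7)) = -0.171429
ρ = √|-0.171429| = √0.171429 = 0.4140
ρ < 1, so Jacobi converges

0.4140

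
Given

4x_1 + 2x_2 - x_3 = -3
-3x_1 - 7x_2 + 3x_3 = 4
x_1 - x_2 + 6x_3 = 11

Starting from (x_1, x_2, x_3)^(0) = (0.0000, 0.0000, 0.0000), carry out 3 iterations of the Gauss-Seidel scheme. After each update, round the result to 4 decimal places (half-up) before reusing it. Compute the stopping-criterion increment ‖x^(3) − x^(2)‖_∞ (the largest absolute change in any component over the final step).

0.2830

Iteration 1:
  x_1 = (-3 - (2)·0.0000 - (-1)·0.0000) / (4) = -0.7500
  x_2 = (4 - (-3)·-0.7500 - (3)·0.0000) / (-7) = -0.2500
  x_3 = (11 - (1)·-0.7500 - (-1)·-0.2500) / (6) = 1.9167
Iteration 2:
  x_1 = (-3 - (2)·-0.2500 - (-1)·1.9167) / (4) = -0.1458
  x_2 = (4 - (-3)·-0.1458 - (3)·1.9167) / (-7) = 0.3125
  x_3 = (11 - (1)·-0.1458 - (-1)·0.3125) / (6) = 1.9097
Iteration 3:
  x_1 = (-3 - (2)·0.3125 - (-1)·1.9097) / (4) = -0.4288
  x_2 = (4 - (-3)·-0.4288 - (3)·1.9097) / (-7) = 0.4308
  x_3 = (11 - (1)·-0.4288 - (-1)·0.4308) / (6) = 1.9766
Change: (-0.2830, 0.1183, 0.0669) → max |·| = 0.2830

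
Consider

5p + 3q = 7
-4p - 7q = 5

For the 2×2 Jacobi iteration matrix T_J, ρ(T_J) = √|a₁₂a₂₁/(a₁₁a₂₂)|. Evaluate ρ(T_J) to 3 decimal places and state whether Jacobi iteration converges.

0.586

a₁₂a₂₁/(a₁₁a₂₂) = (3)·(-4) / ((5)·(-7)) = 0.342857
ρ = √|0.342857| = √0.342857 = 0.586
ρ < 1, so Jacobi converges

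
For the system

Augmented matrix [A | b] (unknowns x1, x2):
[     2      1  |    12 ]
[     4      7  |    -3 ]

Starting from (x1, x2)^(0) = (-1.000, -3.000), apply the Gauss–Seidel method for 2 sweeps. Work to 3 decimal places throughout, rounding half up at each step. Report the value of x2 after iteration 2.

Iteration 1:
  x1 = (12 - (1)·-3.000) / (2) = 7.500
  x2 = (-3 - (4)·7.500) / (7) = -4.714
Iteration 2:
  x1 = (12 - (1)·-4.714) / (2) = 8.357
  x2 = (-3 - (4)·8.357) / (7) = -5.204

-5.204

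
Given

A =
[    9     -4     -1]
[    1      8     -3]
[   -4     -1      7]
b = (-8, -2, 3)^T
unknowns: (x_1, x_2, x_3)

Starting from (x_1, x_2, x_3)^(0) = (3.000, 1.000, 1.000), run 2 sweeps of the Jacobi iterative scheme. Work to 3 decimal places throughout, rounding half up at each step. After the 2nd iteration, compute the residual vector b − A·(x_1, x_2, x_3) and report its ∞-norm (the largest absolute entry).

5.837

Iteration 1:
  x_1 = (-8 - (-4)·1.000 - (-1)·1.000) / (9) = -0.333
  x_2 = (-2 - (1)·3.000 - (-3)·1.000) / (8) = -0.250
  x_3 = (3 - (-4)·3.000 - (-1)·1.000) / (7) = 2.286
Iteration 2:
  x_1 = (-8 - (-4)·-0.250 - (-1)·2.286) / (9) = -0.746
  x_2 = (-2 - (1)·-0.333 - (-3)·2.286) / (8) = 0.649
  x_3 = (3 - (-4)·-0.333 - (-1)·-0.250) / (7) = 0.203
Residual b − A·x = (1.513, -5.837, -0.756); ∞-norm = 5.837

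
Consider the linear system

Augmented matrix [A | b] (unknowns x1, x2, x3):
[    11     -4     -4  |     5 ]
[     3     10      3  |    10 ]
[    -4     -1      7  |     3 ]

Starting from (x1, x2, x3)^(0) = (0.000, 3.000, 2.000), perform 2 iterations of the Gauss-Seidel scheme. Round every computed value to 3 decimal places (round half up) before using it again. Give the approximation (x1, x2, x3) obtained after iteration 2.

Iteration 1:
  x1 = (5 - (-4)·3.000 - (-4)·2.000) / (11) = 2.273
  x2 = (10 - (3)·2.273 - (3)·2.000) / (10) = -0.282
  x3 = (3 - (-4)·2.273 - (-1)·-0.282) / (7) = 1.687
Iteration 2:
  x1 = (5 - (-4)·-0.282 - (-4)·1.687) / (11) = 0.965
  x2 = (10 - (3)·0.965 - (3)·1.687) / (10) = 0.204
  x3 = (3 - (-4)·0.965 - (-1)·0.204) / (7) = 1.009

(0.965, 0.204, 1.009)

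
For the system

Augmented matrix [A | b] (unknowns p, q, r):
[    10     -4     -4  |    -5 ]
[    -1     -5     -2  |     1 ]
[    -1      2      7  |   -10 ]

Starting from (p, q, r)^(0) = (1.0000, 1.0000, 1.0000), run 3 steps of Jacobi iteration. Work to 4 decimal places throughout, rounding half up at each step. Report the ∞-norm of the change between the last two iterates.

0.6332

Iteration 1:
  p = (-5 - (-4)·1.0000 - (-4)·1.0000) / (10) = 0.3000
  q = (1 - (-1)·1.0000 - (-2)·1.0000) / (-5) = -0.8000
  r = (-10 - (-1)·1.0000 - (2)·1.0000) / (7) = -1.5714
Iteration 2:
  p = (-5 - (-4)·-0.8000 - (-4)·-1.5714) / (10) = -1.4486
  q = (1 - (-1)·0.3000 - (-2)·-1.5714) / (-5) = 0.3686
  r = (-10 - (-1)·0.3000 - (2)·-0.8000) / (7) = -1.1571
Iteration 3:
  p = (-5 - (-4)·0.3686 - (-4)·-1.1571) / (10) = -0.8154
  q = (1 - (-1)·-1.4486 - (-2)·-1.1571) / (-5) = 0.5526
  r = (-10 - (-1)·-1.4486 - (2)·0.3686) / (7) = -1.7408
Change: (0.6332, 0.1840, -0.5837) → max |·| = 0.6332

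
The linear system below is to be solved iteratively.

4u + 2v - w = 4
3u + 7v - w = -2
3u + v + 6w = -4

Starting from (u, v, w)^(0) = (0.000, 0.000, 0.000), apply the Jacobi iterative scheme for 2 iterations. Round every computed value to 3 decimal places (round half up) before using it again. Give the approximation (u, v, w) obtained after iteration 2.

Iteration 1:
  u = (4 - (2)·0.000 - (-1)·0.000) / (4) = 1.000
  v = (-2 - (3)·0.000 - (-1)·0.000) / (7) = -0.286
  w = (-4 - (3)·0.000 - (1)·0.000) / (6) = -0.667
Iteration 2:
  u = (4 - (2)·-0.286 - (-1)·-0.667) / (4) = 0.976
  v = (-2 - (3)·1.000 - (-1)·-0.667) / (7) = -0.810
  w = (-4 - (3)·1.000 - (1)·-0.286) / (6) = -1.119

(0.976, -0.810, -1.119)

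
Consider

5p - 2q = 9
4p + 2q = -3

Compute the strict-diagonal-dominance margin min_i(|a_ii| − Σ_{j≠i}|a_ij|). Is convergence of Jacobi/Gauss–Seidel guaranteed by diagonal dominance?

row 1: |5| − (2) = 3
row 2: |2| − (4) = -2
minimum over rows = -2 → not strictly diagonally dominant

-2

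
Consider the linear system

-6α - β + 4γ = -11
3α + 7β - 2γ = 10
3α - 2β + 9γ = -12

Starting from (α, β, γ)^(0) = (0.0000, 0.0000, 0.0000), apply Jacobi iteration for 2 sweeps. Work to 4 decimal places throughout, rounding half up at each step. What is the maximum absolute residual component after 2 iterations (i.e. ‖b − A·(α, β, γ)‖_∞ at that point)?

Iteration 1:
  α = (-11 - (-1)·0.0000 - (4)·0.0000) / (-6) = 1.8333
  β = (10 - (3)·0.0000 - (-2)·0.0000) / (7) = 1.4286
  γ = (-12 - (3)·0.0000 - (-2)·0.0000) / (9) = -1.3333
Iteration 2:
  α = (-11 - (-1)·1.4286 - (4)·-1.3333) / (-6) = 0.7064
  β = (10 - (3)·1.8333 - (-2)·-1.3333) / (7) = 0.2619
  γ = (-12 - (3)·1.8333 - (-2)·1.4286) / (9) = -1.6270
Residual b − A·x = (0.0083, 2.7935, 1.0476); ∞-norm = 2.7935

2.7935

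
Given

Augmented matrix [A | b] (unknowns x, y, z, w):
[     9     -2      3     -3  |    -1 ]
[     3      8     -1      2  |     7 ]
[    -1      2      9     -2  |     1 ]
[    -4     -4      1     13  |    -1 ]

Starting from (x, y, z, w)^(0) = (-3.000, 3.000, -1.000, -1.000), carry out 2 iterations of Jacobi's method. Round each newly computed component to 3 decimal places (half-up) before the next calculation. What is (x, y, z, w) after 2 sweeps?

(0.731, 0.528, -0.299, 0.833)

Iteration 1:
  x = (-1 - (-2)·3.000 - (3)·-1.000 - (-3)·-1.000) / (9) = 0.556
  y = (7 - (3)·-3.000 - (-1)·-1.000 - (2)·-1.000) / (8) = 2.125
  z = (1 - (-1)·-3.000 - (2)·3.000 - (-2)·-1.000) / (9) = -1.111
  w = (-1 - (-4)·-3.000 - (-4)·3.000 - (1)·-1.000) / (13) = 0.000
Iteration 2:
  x = (-1 - (-2)·2.125 - (3)·-1.111 - (-3)·0.000) / (9) = 0.731
  y = (7 - (3)·0.556 - (-1)·-1.111 - (2)·0.000) / (8) = 0.528
  z = (1 - (-1)·0.556 - (2)·2.125 - (-2)·0.000) / (9) = -0.299
  w = (-1 - (-4)·0.556 - (-4)·2.125 - (1)·-1.111) / (13) = 0.833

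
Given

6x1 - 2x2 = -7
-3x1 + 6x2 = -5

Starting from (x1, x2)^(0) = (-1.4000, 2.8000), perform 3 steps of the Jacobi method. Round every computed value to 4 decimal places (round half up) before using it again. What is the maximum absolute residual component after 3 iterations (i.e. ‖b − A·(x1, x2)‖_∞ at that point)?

Iteration 1:
  x1 = (-7 - (-2)·2.8000) / (6) = -0.2333
  x2 = (-5 - (-3)·-1.4000) / (6) = -1.5333
Iteration 2:
  x1 = (-7 - (-2)·-1.5333) / (6) = -1.6778
  x2 = (-5 - (-3)·-0.2333) / (6) = -0.9500
Iteration 3:
  x1 = (-7 - (-2)·-0.9500) / (6) = -1.4833
  x2 = (-5 - (-3)·-1.6778) / (6) = -1.6722
Residual b − A·x = (-1.4446, 0.5833); ∞-norm = 1.4446

1.4446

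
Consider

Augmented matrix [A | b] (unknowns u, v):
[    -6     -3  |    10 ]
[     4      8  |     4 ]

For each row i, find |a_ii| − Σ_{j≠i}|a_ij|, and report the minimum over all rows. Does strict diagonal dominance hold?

3

row 1: |-6| − (3) = 3
row 2: |8| − (4) = 4
minimum over rows = 3 → strictly diagonally dominant (convergence guaranteed)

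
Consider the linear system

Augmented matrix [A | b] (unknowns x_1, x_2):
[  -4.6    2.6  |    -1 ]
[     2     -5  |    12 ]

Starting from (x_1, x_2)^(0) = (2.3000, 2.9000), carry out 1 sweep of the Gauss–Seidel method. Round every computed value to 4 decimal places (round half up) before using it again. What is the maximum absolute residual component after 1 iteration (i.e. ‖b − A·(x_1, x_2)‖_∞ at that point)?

Iteration 1:
  x_1 = (-1 - (2.6)·2.9000) / (-4.6) = 1.8565
  x_2 = (12 - (2)·1.8565) / (-5) = -1.6574
Residual b − A·x = (11.8491, 0.0000); ∞-norm = 11.8491

11.8491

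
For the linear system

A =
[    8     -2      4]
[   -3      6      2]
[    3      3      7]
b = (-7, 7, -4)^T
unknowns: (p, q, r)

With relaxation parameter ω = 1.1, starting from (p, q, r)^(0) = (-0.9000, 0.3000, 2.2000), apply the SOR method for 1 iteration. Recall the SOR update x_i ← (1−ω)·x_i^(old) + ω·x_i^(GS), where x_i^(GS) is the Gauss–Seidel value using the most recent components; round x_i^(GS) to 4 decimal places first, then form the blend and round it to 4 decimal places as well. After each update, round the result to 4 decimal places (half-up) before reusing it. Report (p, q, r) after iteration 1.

(-2.0000, -0.6534, 0.4023)

Iteration 1:
  p: GS value = (-7 - (-2)·0.3000 - (4)·2.2000) / (8) = -1.9000;  p ← (1−ω)·-0.9000 + ω·-1.9000 = -2.0000
  q: GS value = (7 - (-3)·-2.0000 - (2)·2.2000) / (6) = -0.5667;  q ← (1−ω)·0.3000 + ω·-0.5667 = -0.6534
  r: GS value = (-4 - (3)·-2.0000 - (3)·-0.6534) / (7) = 0.5657;  r ← (1−ω)·2.2000 + ω·0.5657 = 0.4023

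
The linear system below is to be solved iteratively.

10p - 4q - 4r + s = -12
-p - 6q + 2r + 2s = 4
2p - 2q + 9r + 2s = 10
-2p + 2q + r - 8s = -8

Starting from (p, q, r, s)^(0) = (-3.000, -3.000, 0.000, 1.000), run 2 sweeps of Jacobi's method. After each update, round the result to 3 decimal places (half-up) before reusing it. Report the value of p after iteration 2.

-0.878

Iteration 1:
  p = (-12 - (-4)·-3.000 - (-4)·0.000 - (1)·1.000) / (10) = -2.500
  q = (4 - (-1)·-3.000 - (2)·0.000 - (2)·1.000) / (-6) = 0.167
  r = (10 - (2)·-3.000 - (-2)·-3.000 - (2)·1.000) / (9) = 0.889
  s = (-8 - (-2)·-3.000 - (2)·-3.000 - (1)·0.000) / (-8) = 1.000
Iteration 2:
  p = (-12 - (-4)·0.167 - (-4)·0.889 - (1)·1.000) / (10) = -0.878
  q = (4 - (-1)·-2.500 - (2)·0.889 - (2)·1.000) / (-6) = 0.380
  r = (10 - (2)·-2.500 - (-2)·0.167 - (2)·1.000) / (9) = 1.482
  s = (-8 - (-2)·-2.500 - (2)·0.167 - (1)·0.889) / (-8) = 1.778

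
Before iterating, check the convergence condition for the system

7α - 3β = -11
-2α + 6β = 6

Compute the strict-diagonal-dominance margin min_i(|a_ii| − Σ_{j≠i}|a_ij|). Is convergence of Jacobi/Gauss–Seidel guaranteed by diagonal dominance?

row 1: |7| − (3) = 4
row 2: |6| − (2) = 4
minimum over rows = 4 → strictly diagonally dominant (convergence guaranteed)

4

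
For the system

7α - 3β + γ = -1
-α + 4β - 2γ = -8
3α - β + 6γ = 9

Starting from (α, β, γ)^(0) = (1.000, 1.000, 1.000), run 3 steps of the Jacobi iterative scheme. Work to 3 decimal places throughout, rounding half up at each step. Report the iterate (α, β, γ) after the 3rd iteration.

Iteration 1:
  α = (-1 - (-3)·1.000 - (1)·1.000) / (7) = 0.143
  β = (-8 - (-1)·1.000 - (-2)·1.000) / (4) = -1.250
  γ = (9 - (3)·1.000 - (-1)·1.000) / (6) = 1.167
Iteration 2:
  α = (-1 - (-3)·-1.250 - (1)·1.167) / (7) = -0.845
  β = (-8 - (-1)·0.143 - (-2)·1.167) / (4) = -1.381
  γ = (9 - (3)·0.143 - (-1)·-1.250) / (6) = 1.220
Iteration 3:
  α = (-1 - (-3)·-1.381 - (1)·1.220) / (7) = -0.909
  β = (-8 - (-1)·-0.845 - (-2)·1.220) / (4) = -1.601
  γ = (9 - (3)·-0.845 - (-1)·-1.381) / (6) = 1.692

(-0.909, -1.601, 1.692)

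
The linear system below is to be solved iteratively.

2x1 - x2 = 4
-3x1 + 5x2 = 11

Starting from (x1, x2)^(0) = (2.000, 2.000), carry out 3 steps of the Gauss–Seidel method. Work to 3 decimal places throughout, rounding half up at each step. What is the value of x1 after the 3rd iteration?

Iteration 1:
  x1 = (4 - (-1)·2.000) / (2) = 3.000
  x2 = (11 - (-3)·3.000) / (5) = 4.000
Iteration 2:
  x1 = (4 - (-1)·4.000) / (2) = 4.000
  x2 = (11 - (-3)·4.000) / (5) = 4.600
Iteration 3:
  x1 = (4 - (-1)·4.600) / (2) = 4.300
  x2 = (11 - (-3)·4.300) / (5) = 4.780

4.300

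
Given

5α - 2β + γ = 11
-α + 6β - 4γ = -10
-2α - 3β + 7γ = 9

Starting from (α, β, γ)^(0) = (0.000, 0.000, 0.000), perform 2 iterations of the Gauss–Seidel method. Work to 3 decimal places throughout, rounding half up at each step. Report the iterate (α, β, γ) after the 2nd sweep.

(1.409, -0.527, 1.462)

Iteration 1:
  α = (11 - (-2)·0.000 - (1)·0.000) / (5) = 2.200
  β = (-10 - (-1)·2.200 - (-4)·0.000) / (6) = -1.300
  γ = (9 - (-2)·2.200 - (-3)·-1.300) / (7) = 1.357
Iteration 2:
  α = (11 - (-2)·-1.300 - (1)·1.357) / (5) = 1.409
  β = (-10 - (-1)·1.409 - (-4)·1.357) / (6) = -0.527
  γ = (9 - (-2)·1.409 - (-3)·-0.527) / (7) = 1.462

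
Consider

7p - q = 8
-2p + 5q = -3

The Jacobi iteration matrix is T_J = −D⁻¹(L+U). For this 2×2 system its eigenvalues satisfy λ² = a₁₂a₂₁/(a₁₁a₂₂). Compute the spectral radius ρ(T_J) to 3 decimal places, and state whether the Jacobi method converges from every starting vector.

a₁₂a₂₁/(a₁₁a₂₂) = (-1)·(-2) / ((7)·(5)) = 0.057143
ρ = √|0.057143| = √0.057143 = 0.239
ρ < 1, so Jacobi converges

0.239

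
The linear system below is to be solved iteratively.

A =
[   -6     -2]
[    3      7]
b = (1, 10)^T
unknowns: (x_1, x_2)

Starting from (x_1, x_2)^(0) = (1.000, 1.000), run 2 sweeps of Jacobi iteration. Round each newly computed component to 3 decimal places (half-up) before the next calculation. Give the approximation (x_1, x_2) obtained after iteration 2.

(-0.500, 1.643)

Iteration 1:
  x_1 = (1 - (-2)·1.000) / (-6) = -0.500
  x_2 = (10 - (3)·1.000) / (7) = 1.000
Iteration 2:
  x_1 = (1 - (-2)·1.000) / (-6) = -0.500
  x_2 = (10 - (3)·-0.500) / (7) = 1.643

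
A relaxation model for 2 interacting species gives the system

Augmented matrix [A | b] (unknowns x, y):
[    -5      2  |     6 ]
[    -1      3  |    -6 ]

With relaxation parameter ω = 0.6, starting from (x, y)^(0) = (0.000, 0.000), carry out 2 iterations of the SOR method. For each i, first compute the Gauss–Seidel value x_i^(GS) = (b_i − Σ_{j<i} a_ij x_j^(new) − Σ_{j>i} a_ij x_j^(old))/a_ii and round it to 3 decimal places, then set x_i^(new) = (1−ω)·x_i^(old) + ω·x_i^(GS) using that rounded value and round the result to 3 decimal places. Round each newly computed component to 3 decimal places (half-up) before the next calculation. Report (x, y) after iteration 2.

Iteration 1:
  x: GS value = (6 - (2)·0.000) / (-5) = -1.200;  x ← (1−ω)·0.000 + ω·-1.200 = -0.720
  y: GS value = (-6 - (-1)·-0.720) / (3) = -2.240;  y ← (1−ω)·0.000 + ω·-2.240 = -1.344
Iteration 2:
  x: GS value = (6 - (2)·-1.344) / (-5) = -1.738;  x ← (1−ω)·-0.720 + ω·-1.738 = -1.331
  y: GS value = (-6 - (-1)·-1.331) / (3) = -2.444;  y ← (1−ω)·-1.344 + ω·-2.444 = -2.004

(-1.331, -2.004)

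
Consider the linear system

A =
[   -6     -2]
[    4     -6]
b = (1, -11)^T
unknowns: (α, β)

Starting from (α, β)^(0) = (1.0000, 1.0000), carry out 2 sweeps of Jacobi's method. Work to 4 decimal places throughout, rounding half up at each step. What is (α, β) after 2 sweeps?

Iteration 1:
  α = (1 - (-2)·1.0000) / (-6) = -0.5000
  β = (-11 - (4)·1.0000) / (-6) = 2.5000
Iteration 2:
  α = (1 - (-2)·2.5000) / (-6) = -1.0000
  β = (-11 - (4)·-0.5000) / (-6) = 1.5000

(-1.0000, 1.5000)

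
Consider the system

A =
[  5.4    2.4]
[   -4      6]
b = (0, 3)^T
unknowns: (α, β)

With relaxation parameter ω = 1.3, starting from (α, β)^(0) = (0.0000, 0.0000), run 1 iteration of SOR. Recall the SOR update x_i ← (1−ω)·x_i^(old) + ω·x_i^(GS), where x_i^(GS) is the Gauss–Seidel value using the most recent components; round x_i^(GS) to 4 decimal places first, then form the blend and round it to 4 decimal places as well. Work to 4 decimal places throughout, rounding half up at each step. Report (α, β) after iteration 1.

(0.0000, 0.6500)

Iteration 1:
  α: GS value = (0 - (2.4)·0.0000) / (5.4) = 0.0000;  α ← (1−ω)·0.0000 + ω·0.0000 = 0.0000
  β: GS value = (3 - (-4)·0.0000) / (6) = 0.5000;  β ← (1−ω)·0.0000 + ω·0.5000 = 0.6500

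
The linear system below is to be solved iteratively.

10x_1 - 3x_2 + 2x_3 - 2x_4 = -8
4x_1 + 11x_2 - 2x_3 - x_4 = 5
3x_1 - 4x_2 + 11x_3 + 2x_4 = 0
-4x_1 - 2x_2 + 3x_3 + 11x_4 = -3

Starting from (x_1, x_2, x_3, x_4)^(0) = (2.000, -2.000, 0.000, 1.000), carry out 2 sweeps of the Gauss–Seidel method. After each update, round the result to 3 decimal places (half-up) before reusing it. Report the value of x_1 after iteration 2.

Iteration 1:
  x_1 = (-8 - (-3)·-2.000 - (2)·0.000 - (-2)·1.000) / (10) = -1.200
  x_2 = (5 - (4)·-1.200 - (-2)·0.000 - (-1)·1.000) / (11) = 0.982
  x_3 = (0 - (3)·-1.200 - (-4)·0.982 - (2)·1.000) / (11) = 0.503
  x_4 = (-3 - (-4)·-1.200 - (-2)·0.982 - (3)·0.503) / (11) = -0.668
Iteration 2:
  x_1 = (-8 - (-3)·0.982 - (2)·0.503 - (-2)·-0.668) / (10) = -0.740
  x_2 = (5 - (4)·-0.740 - (-2)·0.503 - (-1)·-0.668) / (11) = 0.754
  x_3 = (0 - (3)·-0.740 - (-4)·0.754 - (2)·-0.668) / (11) = 0.597
  x_4 = (-3 - (-4)·-0.740 - (-2)·0.754 - (3)·0.597) / (11) = -0.568

-0.740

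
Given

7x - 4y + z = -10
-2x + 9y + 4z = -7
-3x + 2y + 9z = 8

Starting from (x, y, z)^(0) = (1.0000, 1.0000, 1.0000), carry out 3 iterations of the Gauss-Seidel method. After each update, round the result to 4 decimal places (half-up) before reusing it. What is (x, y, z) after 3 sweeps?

(-2.4652, -1.5357, 0.4084)

Iteration 1:
  x = (-10 - (-4)·1.0000 - (1)·1.0000) / (7) = -1.0000
  y = (-7 - (-2)·-1.0000 - (4)·1.0000) / (9) = -1.4444
  z = (8 - (-3)·-1.0000 - (2)·-1.4444) / (9) = 0.8765
Iteration 2:
  x = (-10 - (-4)·-1.4444 - (1)·0.8765) / (7) = -2.3792
  y = (-7 - (-2)·-2.3792 - (4)·0.8765) / (9) = -1.6960
  z = (8 - (-3)·-2.3792 - (2)·-1.6960) / (9) = 0.4727
Iteration 3:
  x = (-10 - (-4)·-1.6960 - (1)·0.4727) / (7) = -2.4652
  y = (-7 - (-2)·-2.4652 - (4)·0.4727) / (9) = -1.5357
  z = (8 - (-3)·-2.4652 - (2)·-1.5357) / (9) = 0.4084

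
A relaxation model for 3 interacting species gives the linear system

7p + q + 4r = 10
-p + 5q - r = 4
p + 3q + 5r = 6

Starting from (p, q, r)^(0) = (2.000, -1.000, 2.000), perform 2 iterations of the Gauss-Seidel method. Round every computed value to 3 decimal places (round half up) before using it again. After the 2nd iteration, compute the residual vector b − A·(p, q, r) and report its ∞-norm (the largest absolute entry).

0.207

Iteration 1:
  p = (10 - (1)·-1.000 - (4)·2.000) / (7) = 0.429
  q = (4 - (-1)·0.429 - (-1)·2.000) / (5) = 1.286
  r = (6 - (1)·0.429 - (3)·1.286) / (5) = 0.343
Iteration 2:
  p = (10 - (1)·1.286 - (4)·0.343) / (7) = 1.049
  q = (4 - (-1)·1.049 - (-1)·0.343) / (5) = 1.078
  r = (6 - (1)·1.049 - (3)·1.078) / (5) = 0.343
Residual b − A·x = (0.207, 0.002, 0.002); ∞-norm = 0.207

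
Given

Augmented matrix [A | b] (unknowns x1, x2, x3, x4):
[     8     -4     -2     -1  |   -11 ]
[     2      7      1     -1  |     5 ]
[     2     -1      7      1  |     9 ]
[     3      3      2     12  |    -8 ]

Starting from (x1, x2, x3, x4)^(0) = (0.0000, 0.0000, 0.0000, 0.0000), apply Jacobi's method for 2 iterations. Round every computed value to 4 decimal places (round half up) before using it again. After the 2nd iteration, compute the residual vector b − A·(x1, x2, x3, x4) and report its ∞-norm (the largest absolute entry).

Iteration 1:
  x1 = (-11 - (-4)·0.0000 - (-2)·0.0000 - (-1)·0.0000) / (8) = -1.3750
  x2 = (5 - (2)·0.0000 - (1)·0.0000 - (-1)·0.0000) / (7) = 0.7143
  x3 = (9 - (2)·0.0000 - (-1)·0.0000 - (1)·0.0000) / (7) = 1.2857
  x4 = (-8 - (3)·0.0000 - (3)·0.0000 - (2)·0.0000) / (12) = -0.6667
Iteration 2:
  x1 = (-11 - (-4)·0.7143 - (-2)·1.2857 - (-1)·-0.6667) / (8) = -0.7798
  x2 = (5 - (2)·-1.3750 - (1)·1.2857 - (-1)·-0.6667) / (7) = 0.8282
  x3 = (9 - (2)·-1.3750 - (-1)·0.7143 - (1)·-0.6667) / (7) = 1.8759
  x4 = (-8 - (3)·-1.3750 - (3)·0.7143 - (2)·1.2857) / (12) = -0.7158
Residual b − A·x = (1.5872, -1.8295, -1.0277, -3.3074); ∞-norm = 3.3074

3.3074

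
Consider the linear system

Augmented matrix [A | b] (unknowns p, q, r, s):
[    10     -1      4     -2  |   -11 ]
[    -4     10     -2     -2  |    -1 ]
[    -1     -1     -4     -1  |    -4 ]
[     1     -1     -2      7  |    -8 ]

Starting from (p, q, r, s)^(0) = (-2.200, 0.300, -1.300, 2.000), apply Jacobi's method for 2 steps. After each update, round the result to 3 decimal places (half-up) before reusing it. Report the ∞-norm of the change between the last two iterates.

1.655

Iteration 1:
  p = (-11 - (-1)·0.300 - (4)·-1.300 - (-2)·2.000) / (10) = -0.150
  q = (-1 - (-4)·-2.200 - (-2)·-1.300 - (-2)·2.000) / (10) = -0.840
  r = (-4 - (-1)·-2.200 - (-1)·0.300 - (-1)·2.000) / (-4) = 0.975
  s = (-8 - (1)·-2.200 - (-1)·0.300 - (-2)·-1.300) / (7) = -1.157
Iteration 2:
  p = (-11 - (-1)·-0.840 - (4)·0.975 - (-2)·-1.157) / (10) = -1.805
  q = (-1 - (-4)·-0.150 - (-2)·0.975 - (-2)·-1.157) / (10) = -0.196
  r = (-4 - (-1)·-0.150 - (-1)·-0.840 - (-1)·-1.157) / (-4) = 1.537
  s = (-8 - (1)·-0.150 - (-1)·-0.840 - (-2)·0.975) / (7) = -0.963
Change: (-1.655, 0.644, 0.562, 0.194) → max |·| = 1.655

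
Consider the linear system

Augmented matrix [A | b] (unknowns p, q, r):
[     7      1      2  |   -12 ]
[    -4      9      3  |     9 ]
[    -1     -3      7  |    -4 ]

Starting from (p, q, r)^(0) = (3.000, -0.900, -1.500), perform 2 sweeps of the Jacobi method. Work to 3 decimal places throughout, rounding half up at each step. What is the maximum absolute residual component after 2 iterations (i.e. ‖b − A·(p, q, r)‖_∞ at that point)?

7.321

Iteration 1:
  p = (-12 - (1)·-0.900 - (2)·-1.500) / (7) = -1.157
  q = (9 - (-4)·3.000 - (3)·-1.500) / (9) = 2.833
  r = (-4 - (-1)·3.000 - (-3)·-0.900) / (7) = -0.529
Iteration 2:
  p = (-12 - (1)·2.833 - (2)·-0.529) / (7) = -1.968
  q = (9 - (-4)·-1.157 - (3)·-0.529) / (9) = 0.662
  r = (-4 - (-1)·-1.157 - (-3)·2.833) / (7) = 0.477
Residual b − A·x = (0.160, -6.261, -7.321); ∞-norm = 7.321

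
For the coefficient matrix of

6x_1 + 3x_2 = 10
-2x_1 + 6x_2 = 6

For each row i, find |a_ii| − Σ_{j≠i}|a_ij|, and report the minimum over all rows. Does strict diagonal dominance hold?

3

row 1: |6| − (3) = 3
row 2: |6| − (2) = 4
minimum over rows = 3 → strictly diagonally dominant (convergence guaranteed)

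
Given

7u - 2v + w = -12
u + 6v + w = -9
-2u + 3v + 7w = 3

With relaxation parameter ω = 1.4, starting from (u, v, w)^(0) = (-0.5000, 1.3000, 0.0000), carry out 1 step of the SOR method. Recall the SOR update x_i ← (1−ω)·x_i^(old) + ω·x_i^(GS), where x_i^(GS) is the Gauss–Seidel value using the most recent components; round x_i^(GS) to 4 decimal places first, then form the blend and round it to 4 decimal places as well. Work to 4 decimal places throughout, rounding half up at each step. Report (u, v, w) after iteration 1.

(-1.6801, -2.2280, 1.2648)

Iteration 1:
  u: GS value = (-12 - (-2)·1.3000 - (1)·0.0000) / (7) = -1.3429;  u ← (1−ω)·-0.5000 + ω·-1.3429 = -1.6801
  v: GS value = (-9 - (1)·-1.6801 - (1)·0.0000) / (6) = -1.2200;  v ← (1−ω)·1.3000 + ω·-1.2200 = -2.2280
  w: GS value = (3 - (-2)·-1.6801 - (3)·-2.2280) / (7) = 0.9034;  w ← (1−ω)·0.0000 + ω·0.9034 = 1.2648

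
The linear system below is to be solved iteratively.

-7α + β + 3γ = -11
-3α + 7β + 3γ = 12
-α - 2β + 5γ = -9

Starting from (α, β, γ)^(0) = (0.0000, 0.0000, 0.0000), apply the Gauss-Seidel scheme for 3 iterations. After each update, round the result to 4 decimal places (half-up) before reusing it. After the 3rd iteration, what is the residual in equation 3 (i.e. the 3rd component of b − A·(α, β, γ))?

Iteration 1:
  α = (-11 - (1)·0.0000 - (3)·0.0000) / (-7) = 1.5714
  β = (12 - (-3)·1.5714 - (3)·0.0000) / (7) = 2.3877
  γ = (-9 - (-1)·1.5714 - (-2)·2.3877) / (5) = -0.5306
Iteration 2:
  α = (-11 - (1)·2.3877 - (3)·-0.5306) / (-7) = 1.6851
  β = (12 - (-3)·1.6851 - (3)·-0.5306) / (7) = 2.6639
  γ = (-9 - (-1)·1.6851 - (-2)·2.6639) / (5) = -0.3974
Iteration 3:
  α = (-11 - (1)·2.6639 - (3)·-0.3974) / (-7) = 1.7817
  β = (12 - (-3)·1.7817 - (3)·-0.3974) / (7) = 2.6482
  γ = (-9 - (-1)·1.7817 - (-2)·2.6482) / (5) = -0.3844
Residual b − A·x = (-0.0231, -0.0391, 0.0001)

0.0001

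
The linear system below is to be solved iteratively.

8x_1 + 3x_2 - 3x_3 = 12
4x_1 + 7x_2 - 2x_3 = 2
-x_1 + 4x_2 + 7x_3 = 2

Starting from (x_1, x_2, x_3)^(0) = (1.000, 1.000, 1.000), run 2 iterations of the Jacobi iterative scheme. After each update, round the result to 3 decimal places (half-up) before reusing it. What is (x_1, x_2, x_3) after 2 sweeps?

(1.446, -0.612, 0.500)

Iteration 1:
  x_1 = (12 - (3)·1.000 - (-3)·1.000) / (8) = 1.500
  x_2 = (2 - (4)·1.000 - (-2)·1.000) / (7) = 0.000
  x_3 = (2 - (-1)·1.000 - (4)·1.000) / (7) = -0.143
Iteration 2:
  x_1 = (12 - (3)·0.000 - (-3)·-0.143) / (8) = 1.446
  x_2 = (2 - (4)·1.500 - (-2)·-0.143) / (7) = -0.612
  x_3 = (2 - (-1)·1.500 - (4)·0.000) / (7) = 0.500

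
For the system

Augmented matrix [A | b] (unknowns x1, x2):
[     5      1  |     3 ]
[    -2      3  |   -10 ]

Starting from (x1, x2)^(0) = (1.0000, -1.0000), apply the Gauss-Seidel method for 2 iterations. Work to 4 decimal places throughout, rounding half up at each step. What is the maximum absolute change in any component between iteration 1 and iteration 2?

Iteration 1:
  x1 = (3 - (1)·-1.0000) / (5) = 0.8000
  x2 = (-10 - (-2)·0.8000) / (3) = -2.8000
Iteration 2:
  x1 = (3 - (1)·-2.8000) / (5) = 1.1600
  x2 = (-10 - (-2)·1.1600) / (3) = -2.5600
Change: (0.3600, 0.2400) → max |·| = 0.3600

0.3600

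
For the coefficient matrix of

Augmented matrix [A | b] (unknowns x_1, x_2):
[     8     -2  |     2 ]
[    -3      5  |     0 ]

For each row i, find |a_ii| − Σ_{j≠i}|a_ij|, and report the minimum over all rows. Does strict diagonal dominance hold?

2

row 1: |8| − (2) = 6
row 2: |5| − (3) = 2
minimum over rows = 2 → strictly diagonally dominant (convergence guaranteed)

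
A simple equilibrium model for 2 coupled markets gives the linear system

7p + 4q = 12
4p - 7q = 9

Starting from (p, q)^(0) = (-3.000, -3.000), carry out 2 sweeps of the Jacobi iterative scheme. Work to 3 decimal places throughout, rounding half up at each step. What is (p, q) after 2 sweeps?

(3.429, 0.674)

Iteration 1:
  p = (12 - (4)·-3.000) / (7) = 3.429
  q = (9 - (4)·-3.000) / (-7) = -3.000
Iteration 2:
  p = (12 - (4)·-3.000) / (7) = 3.429
  q = (9 - (4)·3.429) / (-7) = 0.674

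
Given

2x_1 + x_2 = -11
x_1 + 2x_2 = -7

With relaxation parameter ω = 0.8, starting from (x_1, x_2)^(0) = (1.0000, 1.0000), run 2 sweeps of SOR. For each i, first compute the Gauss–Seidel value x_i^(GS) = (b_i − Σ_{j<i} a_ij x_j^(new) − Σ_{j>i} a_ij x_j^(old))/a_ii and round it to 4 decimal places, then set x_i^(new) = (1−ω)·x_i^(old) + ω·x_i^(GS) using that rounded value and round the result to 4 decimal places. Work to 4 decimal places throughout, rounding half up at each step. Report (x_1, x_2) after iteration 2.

Iteration 1:
  x_1: GS value = (-11 - (1)·1.0000) / (2) = -6.0000;  x_1 ← (1−ω)·1.0000 + ω·-6.0000 = -4.6000
  x_2: GS value = (-7 - (1)·-4.6000) / (2) = -1.2000;  x_2 ← (1−ω)·1.0000 + ω·-1.2000 = -0.7600
Iteration 2:
  x_1: GS value = (-11 - (1)·-0.7600) / (2) = -5.1200;  x_1 ← (1−ω)·-4.6000 + ω·-5.1200 = -5.0160
  x_2: GS value = (-7 - (1)·-5.0160) / (2) = -0.9920;  x_2 ← (1−ω)·-0.7600 + ω·-0.9920 = -0.9456

(-5.0160, -0.9456)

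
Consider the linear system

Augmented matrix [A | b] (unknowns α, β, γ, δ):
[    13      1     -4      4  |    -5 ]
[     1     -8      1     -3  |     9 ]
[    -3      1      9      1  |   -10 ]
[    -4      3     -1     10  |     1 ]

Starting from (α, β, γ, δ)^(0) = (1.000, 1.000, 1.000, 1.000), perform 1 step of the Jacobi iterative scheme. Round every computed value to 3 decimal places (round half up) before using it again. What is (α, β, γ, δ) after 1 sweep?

Iteration 1:
  α = (-5 - (1)·1.000 - (-4)·1.000 - (4)·1.000) / (13) = -0.462
  β = (9 - (1)·1.000 - (1)·1.000 - (-3)·1.000) / (-8) = -1.250
  γ = (-10 - (-3)·1.000 - (1)·1.000 - (1)·1.000) / (9) = -1.000
  δ = (1 - (-4)·1.000 - (3)·1.000 - (-1)·1.000) / (10) = 0.300

(-0.462, -1.250, -1.000, 0.300)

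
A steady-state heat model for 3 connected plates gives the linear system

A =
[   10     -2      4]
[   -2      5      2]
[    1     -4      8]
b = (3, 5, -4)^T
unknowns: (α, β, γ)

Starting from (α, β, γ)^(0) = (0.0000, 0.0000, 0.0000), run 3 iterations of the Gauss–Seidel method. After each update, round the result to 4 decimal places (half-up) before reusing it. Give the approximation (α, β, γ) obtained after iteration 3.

Iteration 1:
  α = (3 - (-2)·0.0000 - (4)·0.0000) / (10) = 0.3000
  β = (5 - (-2)·0.3000 - (2)·0.0000) / (5) = 1.1200
  γ = (-4 - (1)·0.3000 - (-4)·1.1200) / (8) = 0.0225
Iteration 2:
  α = (3 - (-2)·1.1200 - (4)·0.0225) / (10) = 0.5150
  β = (5 - (-2)·0.5150 - (2)·0.0225) / (5) = 1.1970
  γ = (-4 - (1)·0.5150 - (-4)·1.1970) / (8) = 0.0341
Iteration 3:
  α = (3 - (-2)·1.1970 - (4)·0.0341) / (10) = 0.5258
  β = (5 - (-2)·0.5258 - (2)·0.0341) / (5) = 1.1967
  γ = (-4 - (1)·0.5258 - (-4)·1.1967) / (8) = 0.0326

(0.5258, 1.1967, 0.0326)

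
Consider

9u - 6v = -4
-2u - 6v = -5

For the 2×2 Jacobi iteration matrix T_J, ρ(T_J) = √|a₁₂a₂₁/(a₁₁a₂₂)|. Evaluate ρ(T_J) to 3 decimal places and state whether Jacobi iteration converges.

0.471

a₁₂a₂₁/(a₁₁a₂₂) = (-6)·(-2) / ((9)·(-6)) = -0.222222
ρ = √|-0.222222| = √0.222222 = 0.471
ρ < 1, so Jacobi converges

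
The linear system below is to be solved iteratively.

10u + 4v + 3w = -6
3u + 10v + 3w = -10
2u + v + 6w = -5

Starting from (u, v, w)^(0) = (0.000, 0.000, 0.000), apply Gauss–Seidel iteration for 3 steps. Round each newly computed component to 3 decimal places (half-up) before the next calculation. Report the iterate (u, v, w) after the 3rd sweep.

(-0.077, -0.780, -0.678)

Iteration 1:
  u = (-6 - (4)·0.000 - (3)·0.000) / (10) = -0.600
  v = (-10 - (3)·-0.600 - (3)·0.000) / (10) = -0.820
  w = (-5 - (2)·-0.600 - (1)·-0.820) / (6) = -0.497
Iteration 2:
  u = (-6 - (4)·-0.820 - (3)·-0.497) / (10) = -0.123
  v = (-10 - (3)·-0.123 - (3)·-0.497) / (10) = -0.814
  w = (-5 - (2)·-0.123 - (1)·-0.814) / (6) = -0.657
Iteration 3:
  u = (-6 - (4)·-0.814 - (3)·-0.657) / (10) = -0.077
  v = (-10 - (3)·-0.077 - (3)·-0.657) / (10) = -0.780
  w = (-5 - (2)·-0.077 - (1)·-0.780) / (6) = -0.678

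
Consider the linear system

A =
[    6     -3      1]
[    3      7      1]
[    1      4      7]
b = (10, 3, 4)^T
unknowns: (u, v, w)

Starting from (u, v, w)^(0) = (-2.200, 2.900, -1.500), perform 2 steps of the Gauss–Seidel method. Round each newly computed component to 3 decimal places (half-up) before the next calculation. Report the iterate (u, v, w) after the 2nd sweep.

(1.175, -0.153, 0.491)

Iteration 1:
  u = (10 - (-3)·2.900 - (1)·-1.500) / (6) = 3.367
  v = (3 - (3)·3.367 - (1)·-1.500) / (7) = -0.800
  w = (4 - (1)·3.367 - (4)·-0.800) / (7) = 0.548
Iteration 2:
  u = (10 - (-3)·-0.800 - (1)·0.548) / (6) = 1.175
  v = (3 - (3)·1.175 - (1)·0.548) / (7) = -0.153
  w = (4 - (1)·1.175 - (4)·-0.153) / (7) = 0.491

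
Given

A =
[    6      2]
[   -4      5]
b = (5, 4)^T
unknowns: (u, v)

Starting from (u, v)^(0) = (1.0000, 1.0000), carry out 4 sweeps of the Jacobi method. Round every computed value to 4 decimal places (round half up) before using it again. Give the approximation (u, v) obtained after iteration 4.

Iteration 1:
  u = (5 - (2)·1.0000) / (6) = 0.5000
  v = (4 - (-4)·1.0000) / (5) = 1.6000
Iteration 2:
  u = (5 - (2)·1.6000) / (6) = 0.3000
  v = (4 - (-4)·0.5000) / (5) = 1.2000
Iteration 3:
  u = (5 - (2)·1.2000) / (6) = 0.4333
  v = (4 - (-4)·0.3000) / (5) = 1.0400
Iteration 4:
  u = (5 - (2)·1.0400) / (6) = 0.4867
  v = (4 - (-4)·0.4333) / (5) = 1.1466

(0.4867, 1.1466)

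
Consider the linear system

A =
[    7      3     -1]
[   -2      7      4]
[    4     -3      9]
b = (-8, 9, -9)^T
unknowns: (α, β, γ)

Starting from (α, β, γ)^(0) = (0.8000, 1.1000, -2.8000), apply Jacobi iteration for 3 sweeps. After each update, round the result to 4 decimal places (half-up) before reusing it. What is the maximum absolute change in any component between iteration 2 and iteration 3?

Iteration 1:
  α = (-8 - (3)·1.1000 - (-1)·-2.8000) / (7) = -2.0143
  β = (9 - (-2)·0.8000 - (4)·-2.8000) / (7) = 3.1143
  γ = (-9 - (4)·0.8000 - (-3)·1.1000) / (9) = -0.9889
Iteration 2:
  α = (-8 - (3)·3.1143 - (-1)·-0.9889) / (7) = -2.6188
  β = (9 - (-2)·-2.0143 - (4)·-0.9889) / (7) = 1.2753
  γ = (-9 - (4)·-2.0143 - (-3)·3.1143) / (9) = 0.9333
Iteration 3:
  α = (-8 - (3)·1.2753 - (-1)·0.9333) / (7) = -1.5561
  β = (9 - (-2)·-2.6188 - (4)·0.9333) / (7) = 0.0042
  γ = (-9 - (4)·-2.6188 - (-3)·1.2753) / (9) = 0.5890
Change: (1.0627, -1.2711, -0.3443) → max |·| = 1.2711

1.2711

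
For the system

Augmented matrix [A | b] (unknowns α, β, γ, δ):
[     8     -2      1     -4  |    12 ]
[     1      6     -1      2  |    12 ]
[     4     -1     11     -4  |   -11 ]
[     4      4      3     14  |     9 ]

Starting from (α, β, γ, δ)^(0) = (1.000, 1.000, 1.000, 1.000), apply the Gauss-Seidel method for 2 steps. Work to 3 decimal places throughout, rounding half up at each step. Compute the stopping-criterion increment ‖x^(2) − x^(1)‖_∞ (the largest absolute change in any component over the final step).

0.347

Iteration 1:
  α = (12 - (-2)·1.000 - (1)·1.000 - (-4)·1.000) / (8) = 2.125
  β = (12 - (1)·2.125 - (-1)·1.000 - (2)·1.000) / (6) = 1.479
  γ = (-11 - (4)·2.125 - (-1)·1.479 - (-4)·1.000) / (11) = -1.275
  δ = (9 - (4)·2.125 - (4)·1.479 - (3)·-1.275) / (14) = -0.114
Iteration 2:
  α = (12 - (-2)·1.479 - (1)·-1.275 - (-4)·-0.114) / (8) = 1.972
  β = (12 - (1)·1.972 - (-1)·-1.275 - (2)·-0.114) / (6) = 1.497
  γ = (-11 - (4)·1.972 - (-1)·1.497 - (-4)·-0.114) / (11) = -1.622
  δ = (9 - (4)·1.972 - (4)·1.497 - (3)·-1.622) / (14) = -0.001
Change: (-0.153, 0.018, -0.347, 0.113) → max |·| = 0.347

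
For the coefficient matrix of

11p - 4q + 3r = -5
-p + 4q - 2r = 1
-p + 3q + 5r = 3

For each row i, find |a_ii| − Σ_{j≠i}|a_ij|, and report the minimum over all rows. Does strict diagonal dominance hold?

1

row 1: |11| − (4+3) = 4
row 2: |4| − (1+2) = 1
row 3: |5| − (1+3) = 1
minimum over rows = 1 → strictly diagonally dominant (convergence guaranteed)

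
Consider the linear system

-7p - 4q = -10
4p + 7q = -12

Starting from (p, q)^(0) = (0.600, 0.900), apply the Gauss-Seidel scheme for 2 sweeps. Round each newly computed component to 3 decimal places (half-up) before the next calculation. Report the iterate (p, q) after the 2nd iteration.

Iteration 1:
  p = (-10 - (-4)·0.900) / (-7) = 0.914
  q = (-12 - (4)·0.914) / (7) = -2.237
Iteration 2:
  p = (-10 - (-4)·-2.237) / (-7) = 2.707
  q = (-12 - (4)·2.707) / (7) = -3.261

(2.707, -3.261)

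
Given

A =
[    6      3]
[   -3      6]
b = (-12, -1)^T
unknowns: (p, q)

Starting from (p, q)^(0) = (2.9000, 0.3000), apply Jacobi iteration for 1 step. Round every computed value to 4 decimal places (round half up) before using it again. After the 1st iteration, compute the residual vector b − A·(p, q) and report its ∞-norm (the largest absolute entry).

15.1498

Iteration 1:
  p = (-12 - (3)·0.3000) / (6) = -2.1500
  q = (-1 - (-3)·2.9000) / (6) = 1.2833
Residual b − A·x = (-2.9499, -15.1498); ∞-norm = 15.1498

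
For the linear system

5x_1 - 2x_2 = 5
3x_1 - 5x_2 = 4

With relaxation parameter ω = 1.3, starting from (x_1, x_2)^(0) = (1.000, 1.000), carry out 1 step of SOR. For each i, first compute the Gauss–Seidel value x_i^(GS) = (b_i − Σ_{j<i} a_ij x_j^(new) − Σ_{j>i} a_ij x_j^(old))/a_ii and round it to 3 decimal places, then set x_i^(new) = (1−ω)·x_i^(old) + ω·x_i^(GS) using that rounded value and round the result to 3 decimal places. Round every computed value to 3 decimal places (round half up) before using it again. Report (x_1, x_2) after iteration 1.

(1.520, -0.154)

Iteration 1:
  x_1: GS value = (5 - (-2)·1.000) / (5) = 1.400;  x_1 ← (1−ω)·1.000 + ω·1.400 = 1.520
  x_2: GS value = (4 - (3)·1.520) / (-5) = 0.112;  x_2 ← (1−ω)·1.000 + ω·0.112 = -0.154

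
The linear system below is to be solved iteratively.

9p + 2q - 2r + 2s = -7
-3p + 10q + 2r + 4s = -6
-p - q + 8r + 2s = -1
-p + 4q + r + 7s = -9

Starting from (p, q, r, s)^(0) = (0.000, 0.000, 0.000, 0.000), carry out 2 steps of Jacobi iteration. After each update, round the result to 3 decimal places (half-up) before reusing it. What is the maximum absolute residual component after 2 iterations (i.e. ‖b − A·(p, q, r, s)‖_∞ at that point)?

Iteration 1:
  p = (-7 - (2)·0.000 - (-2)·0.000 - (2)·0.000) / (9) = -0.778
  q = (-6 - (-3)·0.000 - (2)·0.000 - (4)·0.000) / (10) = -0.600
  r = (-1 - (-1)·0.000 - (-1)·0.000 - (2)·0.000) / (8) = -0.125
  s = (-9 - (-1)·0.000 - (4)·0.000 - (1)·0.000) / (7) = -1.286
Iteration 2:
  p = (-7 - (2)·-0.600 - (-2)·-0.125 - (2)·-1.286) / (9) = -0.386
  q = (-6 - (-3)·-0.778 - (2)·-0.125 - (4)·-1.286) / (10) = -0.294
  r = (-1 - (-1)·-0.778 - (-1)·-0.600 - (2)·-1.286) / (8) = 0.024
  s = (-9 - (-1)·-0.778 - (4)·-0.600 - (1)·-0.125) / (7) = -1.036
Residual b − A·x = (-0.818, -0.122, 0.200, -0.982); ∞-norm = 0.982

0.982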